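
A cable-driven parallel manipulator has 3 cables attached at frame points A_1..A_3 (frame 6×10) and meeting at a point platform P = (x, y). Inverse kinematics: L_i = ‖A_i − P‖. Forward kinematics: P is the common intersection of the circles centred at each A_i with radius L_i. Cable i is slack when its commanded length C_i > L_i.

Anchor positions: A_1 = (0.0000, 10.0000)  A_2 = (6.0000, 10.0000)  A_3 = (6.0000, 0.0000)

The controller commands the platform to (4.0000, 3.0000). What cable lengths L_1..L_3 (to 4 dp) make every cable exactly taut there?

(8.0623, 7.2801, 3.6056)

L_1: Δ = A_1−P = (-4.0000, 7.0000) → ‖Δ‖ = √65.0000 = 8.0623
L_2: Δ = A_2−P = (2.0000, 7.0000) → ‖Δ‖ = √53.0000 = 7.2801
L_3: Δ = A_3−P = (2.0000, -3.0000) → ‖Δ‖ = √13.0000 = 3.6056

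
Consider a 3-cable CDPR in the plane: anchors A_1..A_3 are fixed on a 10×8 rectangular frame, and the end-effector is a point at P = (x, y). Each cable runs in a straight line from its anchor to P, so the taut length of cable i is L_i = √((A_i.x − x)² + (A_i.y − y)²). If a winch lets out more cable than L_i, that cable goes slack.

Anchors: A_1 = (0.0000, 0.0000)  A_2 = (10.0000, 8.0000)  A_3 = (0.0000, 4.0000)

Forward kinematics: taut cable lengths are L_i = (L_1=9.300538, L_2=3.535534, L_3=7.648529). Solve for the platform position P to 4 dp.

circle eqns → linear via eq_j − eq_1; set c_j = A_j·A_j − L_j²
c_1 = 0.0000+0.0000−86.5000 = -86.5000
-20.0000·x − 16.0000·y = c_1−c_2 = -238.0000
0.0000·x − 8.0000·y = c_1−c_3 = -44.0000
solve first two rows → x=7.5000, y=5.5000

(7.5000, 5.5000)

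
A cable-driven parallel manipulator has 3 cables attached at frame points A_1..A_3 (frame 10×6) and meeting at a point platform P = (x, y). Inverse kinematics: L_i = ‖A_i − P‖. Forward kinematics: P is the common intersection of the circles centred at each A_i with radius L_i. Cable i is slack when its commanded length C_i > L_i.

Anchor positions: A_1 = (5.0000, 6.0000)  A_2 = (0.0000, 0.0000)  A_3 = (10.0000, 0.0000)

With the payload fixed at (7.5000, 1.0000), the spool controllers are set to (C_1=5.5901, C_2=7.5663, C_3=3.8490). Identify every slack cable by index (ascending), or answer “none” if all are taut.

i=1: geometric 5.5902 vs commanded 5.5901 ⇒ taut
i=2: geometric 7.5664 vs commanded 7.5663 ⇒ taut
i=3: geometric 2.6926 vs commanded 3.8490 ⇒ slack

3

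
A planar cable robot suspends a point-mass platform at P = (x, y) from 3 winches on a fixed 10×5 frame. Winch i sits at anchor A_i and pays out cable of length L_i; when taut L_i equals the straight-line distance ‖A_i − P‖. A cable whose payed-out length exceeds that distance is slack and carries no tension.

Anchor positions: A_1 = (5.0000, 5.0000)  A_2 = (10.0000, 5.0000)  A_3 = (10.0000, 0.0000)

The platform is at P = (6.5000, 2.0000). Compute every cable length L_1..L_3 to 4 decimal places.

L_1 = √((5.0000−6.5000)² + (5.0000−2.0000)²) = 3.3541
L_2 = √((10.0000−6.5000)² + (5.0000−2.0000)²) = 4.6098
L_3 = √((10.0000−6.5000)² + (0.0000−2.0000)²) = 4.0311

(3.3541, 4.6098, 4.0311)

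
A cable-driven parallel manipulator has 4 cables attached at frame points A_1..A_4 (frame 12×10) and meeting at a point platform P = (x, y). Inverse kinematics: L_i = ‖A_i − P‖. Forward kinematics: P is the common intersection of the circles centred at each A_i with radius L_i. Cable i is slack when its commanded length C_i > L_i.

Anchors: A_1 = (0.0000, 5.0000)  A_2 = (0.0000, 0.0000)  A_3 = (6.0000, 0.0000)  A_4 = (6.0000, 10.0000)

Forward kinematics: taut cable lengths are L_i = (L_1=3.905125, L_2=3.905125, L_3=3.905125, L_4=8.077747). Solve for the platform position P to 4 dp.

(3.0000, 2.5000)

circle eqns → linear via eq_j − eq_1; set q_j = A_j·A_j − L_j²
q_1 = 0.0000+25.0000−15.2500 = 9.7500
0.0000·x + 10.0000·y = q_1−q_2 = 25.0000
-12.0000·x + 10.0000·y = q_1−q_3 = -11.0000
-12.0000·x − 10.0000·y = q_1−q_4 = -61.0000
solve first two rows → x=3.0000, y=2.5000
check cable 4: ‖A_4−P‖² = 65.2500 ≈ L_4² = 65.2500 ✓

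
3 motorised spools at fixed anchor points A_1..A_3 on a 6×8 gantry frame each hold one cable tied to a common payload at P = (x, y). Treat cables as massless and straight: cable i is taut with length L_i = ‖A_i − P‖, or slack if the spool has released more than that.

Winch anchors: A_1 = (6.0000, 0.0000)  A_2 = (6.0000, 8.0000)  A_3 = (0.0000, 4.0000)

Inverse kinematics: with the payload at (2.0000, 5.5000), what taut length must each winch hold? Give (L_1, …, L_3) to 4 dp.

L_1: Δ = A_1−P = (4.0000, -5.5000) → ‖Δ‖ = √46.2500 = 6.8007
L_2: Δ = A_2−P = (4.0000, 2.5000) → ‖Δ‖ = √22.2500 = 4.7170
L_3: Δ = A_3−P = (-2.0000, -1.5000) → ‖Δ‖ = √6.2500 = 2.5000

(6.8007, 4.7170, 2.5000)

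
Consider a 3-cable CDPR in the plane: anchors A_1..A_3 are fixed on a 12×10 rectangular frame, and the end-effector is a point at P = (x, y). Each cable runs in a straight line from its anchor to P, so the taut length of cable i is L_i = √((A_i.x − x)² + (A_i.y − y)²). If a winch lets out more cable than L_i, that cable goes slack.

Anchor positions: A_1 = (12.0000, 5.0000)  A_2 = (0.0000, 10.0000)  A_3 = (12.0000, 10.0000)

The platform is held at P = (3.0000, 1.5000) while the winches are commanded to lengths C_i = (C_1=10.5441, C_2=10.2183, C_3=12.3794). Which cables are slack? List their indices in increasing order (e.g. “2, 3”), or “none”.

i=1: geometric 9.6566 vs commanded 10.5441 ⇒ slack
i=2: geometric 9.0139 vs commanded 10.2183 ⇒ slack
i=3: geometric 12.3794 vs commanded 12.3794 ⇒ taut

1, 2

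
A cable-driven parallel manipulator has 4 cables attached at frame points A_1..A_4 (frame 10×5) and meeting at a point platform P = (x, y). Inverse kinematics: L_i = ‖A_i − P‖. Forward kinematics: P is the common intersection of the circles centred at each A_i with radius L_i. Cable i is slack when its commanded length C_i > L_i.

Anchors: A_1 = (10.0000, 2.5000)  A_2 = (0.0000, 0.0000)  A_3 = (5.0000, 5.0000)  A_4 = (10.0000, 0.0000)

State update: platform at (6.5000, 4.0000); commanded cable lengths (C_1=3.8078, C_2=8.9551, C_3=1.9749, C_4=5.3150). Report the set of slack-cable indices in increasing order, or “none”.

2, 3

cable 1: L_1 = ‖A_1−P‖ = 3.8079;  C_1 = 3.8078 → taut
cable 2: L_2 = ‖A_2−P‖ = 7.6322;  C_2 = 8.9551 → slack
cable 3: L_3 = ‖A_3−P‖ = 1.8028;  C_3 = 1.9749 → slack
cable 4: L_4 = ‖A_4−P‖ = 5.3151;  C_4 = 5.3150 → taut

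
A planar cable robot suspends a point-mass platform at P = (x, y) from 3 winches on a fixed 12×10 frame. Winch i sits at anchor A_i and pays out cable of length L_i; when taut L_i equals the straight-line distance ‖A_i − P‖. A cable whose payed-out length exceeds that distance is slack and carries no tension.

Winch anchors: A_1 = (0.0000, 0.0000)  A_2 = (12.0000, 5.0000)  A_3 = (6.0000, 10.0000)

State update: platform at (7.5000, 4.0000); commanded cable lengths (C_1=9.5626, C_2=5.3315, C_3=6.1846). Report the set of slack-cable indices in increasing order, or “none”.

1, 2

cable 1: √((-7.5000)²+(-4.0000)²)=8.5000, C_1=9.5626: slack
cable 2: √((4.5000)²+(1.0000)²)=4.6098, C_2=5.3315: slack
cable 3: √((-1.5000)²+(6.0000)²)=6.1847, C_3=6.1846: taut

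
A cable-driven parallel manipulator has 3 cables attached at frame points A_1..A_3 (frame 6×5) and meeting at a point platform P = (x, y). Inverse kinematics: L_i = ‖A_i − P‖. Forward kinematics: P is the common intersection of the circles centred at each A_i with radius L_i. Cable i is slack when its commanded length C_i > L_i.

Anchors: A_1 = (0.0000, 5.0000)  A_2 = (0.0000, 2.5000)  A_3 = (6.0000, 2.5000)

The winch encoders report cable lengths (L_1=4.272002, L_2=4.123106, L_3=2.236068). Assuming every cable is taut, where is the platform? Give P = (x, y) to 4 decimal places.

circle eqns → linear via eq_j − eq_1; set q_j = A_j·A_j − L_j²
q_1 = 0.0000+25.0000−18.2500 = 6.7500
0.0000·x + 5.0000·y = q_1−q_2 = 17.5000
-12.0000·x + 5.0000·y = q_1−q_3 = -30.5000
solve first two rows → x=4.0000, y=3.5000

(4.0000, 3.5000)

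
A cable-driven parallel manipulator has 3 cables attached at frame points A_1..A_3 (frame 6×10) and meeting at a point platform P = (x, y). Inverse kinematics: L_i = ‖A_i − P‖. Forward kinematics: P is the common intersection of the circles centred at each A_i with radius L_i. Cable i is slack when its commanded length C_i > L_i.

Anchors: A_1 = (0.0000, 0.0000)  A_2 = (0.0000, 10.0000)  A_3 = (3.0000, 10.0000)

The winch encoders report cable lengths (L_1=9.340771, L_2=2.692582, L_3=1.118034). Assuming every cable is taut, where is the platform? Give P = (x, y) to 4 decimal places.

expand ‖A_i−P‖²=L_i² and subtract eq 1 (k_i ≔ ‖A_i‖²−L_i²)
k_1 = 0.0000+0.0000−87.2500 = -87.2500
eq1−eq2 → [0.0000  -20.0000]·P = -180.0000
eq1−eq3 → [-6.0000  -20.0000]·P = -195.0000
2×2 solve → P = (2.5000, 9.0000)

(2.5000, 9.0000)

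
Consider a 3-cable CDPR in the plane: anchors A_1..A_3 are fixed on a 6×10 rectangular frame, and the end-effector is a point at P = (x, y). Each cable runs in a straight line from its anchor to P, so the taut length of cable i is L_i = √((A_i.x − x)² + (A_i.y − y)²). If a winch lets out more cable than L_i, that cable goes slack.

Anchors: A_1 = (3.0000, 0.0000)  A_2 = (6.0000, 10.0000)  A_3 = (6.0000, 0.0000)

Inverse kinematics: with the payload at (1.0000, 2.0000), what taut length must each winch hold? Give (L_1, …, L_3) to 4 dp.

(2.8284, 9.4340, 5.3852)

L_1 = √((3.0000−1.0000)² + (0.0000−2.0000)²) = 2.8284
L_2 = √((6.0000−1.0000)² + (10.0000−2.0000)²) = 9.4340
L_3 = √((6.0000−1.0000)² + (0.0000−2.0000)²) = 5.3852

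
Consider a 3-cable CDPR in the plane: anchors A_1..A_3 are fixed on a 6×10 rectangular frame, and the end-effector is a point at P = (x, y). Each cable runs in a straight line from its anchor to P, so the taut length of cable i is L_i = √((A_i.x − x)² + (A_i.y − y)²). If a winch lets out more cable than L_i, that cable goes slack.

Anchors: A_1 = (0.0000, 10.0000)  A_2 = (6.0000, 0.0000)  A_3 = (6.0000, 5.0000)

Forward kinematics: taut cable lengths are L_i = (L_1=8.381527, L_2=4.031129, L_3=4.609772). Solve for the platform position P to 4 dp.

each cable: (A_i−P)·(A_i−P) = L_i²; let q_i = ‖A_i‖²−L_i²
q_1 = 0.0000+100.0000−70.2500 = 29.7500
row 1: -12.0000x + 20.0000y = 10.0000  (q_2=19.7500)
row 2: -12.0000x + 10.0000y = -10.0000  (q_3=39.7500)
Cramer on rows 1–2 → x = 2.5000, y = 2.0000

(2.5000, 2.0000)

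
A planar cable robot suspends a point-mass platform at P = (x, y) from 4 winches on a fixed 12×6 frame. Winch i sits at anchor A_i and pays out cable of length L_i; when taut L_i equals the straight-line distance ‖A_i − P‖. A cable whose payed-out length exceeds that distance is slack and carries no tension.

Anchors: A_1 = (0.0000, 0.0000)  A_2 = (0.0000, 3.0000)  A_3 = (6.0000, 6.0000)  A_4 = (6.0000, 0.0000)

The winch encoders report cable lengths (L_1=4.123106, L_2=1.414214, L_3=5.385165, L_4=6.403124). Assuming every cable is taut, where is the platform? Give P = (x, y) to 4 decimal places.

expand ‖A_i−P‖²=L_i² and subtract eq 1 (q_i ≔ ‖A_i‖²−L_i²)
q_1 = 0.0000+0.0000−17.0000 = -17.0000
eq1−eq2 → [0.0000  -6.0000]·P = -24.0000
eq1−eq3 → [-12.0000  -12.0000]·P = -60.0000
eq1−eq4 → [-12.0000  0.0000]·P = -12.0000
2×2 solve → P = (1.0000, 4.0000)
check cable 4: ‖A_4−P‖² = 41.0000 ≈ L_4² = 41.0000 ✓

(1.0000, 4.0000)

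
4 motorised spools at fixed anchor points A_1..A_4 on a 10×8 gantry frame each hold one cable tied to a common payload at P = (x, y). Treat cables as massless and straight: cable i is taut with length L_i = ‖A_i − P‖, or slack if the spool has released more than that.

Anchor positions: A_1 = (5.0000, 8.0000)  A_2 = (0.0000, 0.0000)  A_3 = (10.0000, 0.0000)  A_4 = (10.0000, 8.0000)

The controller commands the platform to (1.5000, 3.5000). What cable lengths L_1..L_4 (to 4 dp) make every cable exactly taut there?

cable 1: Δx=3.5000, Δy=4.5000; L_1 = √(Δx²+Δy²) = 5.7009
cable 2: Δx=-1.5000, Δy=-3.5000; L_2 = √(Δx²+Δy²) = 3.8079
cable 3: Δx=8.5000, Δy=-3.5000; L_3 = √(Δx²+Δy²) = 9.1924
cable 4: Δx=8.5000, Δy=4.5000; L_4 = √(Δx²+Δy²) = 9.6177

(5.7009, 3.8079, 9.1924, 9.6177)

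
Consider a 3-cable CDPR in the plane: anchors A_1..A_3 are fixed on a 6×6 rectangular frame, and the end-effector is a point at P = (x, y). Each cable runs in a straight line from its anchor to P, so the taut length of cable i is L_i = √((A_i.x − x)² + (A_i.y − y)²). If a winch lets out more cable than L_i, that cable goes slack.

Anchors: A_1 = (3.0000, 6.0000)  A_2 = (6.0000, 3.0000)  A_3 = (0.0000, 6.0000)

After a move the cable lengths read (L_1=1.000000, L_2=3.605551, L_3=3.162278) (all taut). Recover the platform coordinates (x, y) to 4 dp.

circle eqns → linear via eq_j − eq_1; set k_j = A_j·A_j − L_j²
k_1 = 9.0000+36.0000−1.0000 = 44.0000
-6.0000·x + 6.0000·y = k_1−k_2 = 12.0000
6.0000·x + 0.0000·y = k_1−k_3 = 18.0000
solve first two rows → x=3.0000, y=5.0000

(3.0000, 5.0000)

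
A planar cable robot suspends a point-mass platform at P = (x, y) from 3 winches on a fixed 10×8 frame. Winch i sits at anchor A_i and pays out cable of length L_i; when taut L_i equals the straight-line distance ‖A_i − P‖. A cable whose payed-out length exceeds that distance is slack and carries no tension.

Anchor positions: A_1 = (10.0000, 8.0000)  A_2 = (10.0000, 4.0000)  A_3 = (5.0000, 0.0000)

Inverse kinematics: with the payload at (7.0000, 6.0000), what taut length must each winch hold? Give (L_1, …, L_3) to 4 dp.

(3.6056, 3.6056, 6.3246)

L_1 = √((10.0000−7.0000)² + (8.0000−6.0000)²) = 3.6056
L_2 = √((10.0000−7.0000)² + (4.0000−6.0000)²) = 3.6056
L_3 = √((5.0000−7.0000)² + (0.0000−6.0000)²) = 6.3246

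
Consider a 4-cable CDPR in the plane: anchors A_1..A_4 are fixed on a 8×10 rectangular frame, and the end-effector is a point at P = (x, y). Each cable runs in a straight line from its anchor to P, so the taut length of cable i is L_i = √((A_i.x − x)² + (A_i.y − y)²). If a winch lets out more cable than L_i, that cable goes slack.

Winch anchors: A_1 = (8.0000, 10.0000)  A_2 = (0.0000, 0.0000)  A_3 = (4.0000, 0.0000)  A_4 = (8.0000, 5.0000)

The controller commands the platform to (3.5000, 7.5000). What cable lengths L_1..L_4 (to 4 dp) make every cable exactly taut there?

(5.1478, 8.2765, 7.5166, 5.1478)

L_1 = √((8.0000−3.5000)² + (10.0000−7.5000)²) = 5.1478
L_2 = √((0.0000−3.5000)² + (0.0000−7.5000)²) = 8.2765
L_3 = √((4.0000−3.5000)² + (0.0000−7.5000)²) = 7.5166
L_4 = √((8.0000−3.5000)² + (5.0000−7.5000)²) = 5.1478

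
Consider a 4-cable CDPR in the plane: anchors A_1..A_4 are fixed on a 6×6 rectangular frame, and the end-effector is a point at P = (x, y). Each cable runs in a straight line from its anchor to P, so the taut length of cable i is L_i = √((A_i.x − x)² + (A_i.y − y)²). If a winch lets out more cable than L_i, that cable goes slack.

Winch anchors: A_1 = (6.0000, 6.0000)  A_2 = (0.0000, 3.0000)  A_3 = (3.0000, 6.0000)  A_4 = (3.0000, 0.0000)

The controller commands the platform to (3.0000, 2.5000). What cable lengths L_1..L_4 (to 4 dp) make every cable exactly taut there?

cable 1: Δx=3.0000, Δy=3.5000; L_1 = √(Δx²+Δy²) = 4.6098
cable 2: Δx=-3.0000, Δy=0.5000; L_2 = √(Δx²+Δy²) = 3.0414
cable 3: Δx=0.0000, Δy=3.5000; L_3 = √(Δx²+Δy²) = 3.5000
cable 4: Δx=0.0000, Δy=-2.5000; L_4 = √(Δx²+Δy²) = 2.5000

(4.6098, 3.0414, 3.5000, 2.5000)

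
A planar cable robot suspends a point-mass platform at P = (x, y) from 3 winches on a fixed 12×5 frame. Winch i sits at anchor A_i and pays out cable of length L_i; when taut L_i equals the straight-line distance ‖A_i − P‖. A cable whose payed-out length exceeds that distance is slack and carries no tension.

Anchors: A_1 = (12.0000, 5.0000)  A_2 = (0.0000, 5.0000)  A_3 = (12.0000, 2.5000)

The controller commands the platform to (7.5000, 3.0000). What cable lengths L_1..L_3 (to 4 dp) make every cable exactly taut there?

L_1 = √((12.0000−7.5000)² + (5.0000−3.0000)²) = 4.9244
L_2 = √((0.0000−7.5000)² + (5.0000−3.0000)²) = 7.7621
L_3 = √((12.0000−7.5000)² + (2.5000−3.0000)²) = 4.5277

(4.9244, 7.7621, 4.5277)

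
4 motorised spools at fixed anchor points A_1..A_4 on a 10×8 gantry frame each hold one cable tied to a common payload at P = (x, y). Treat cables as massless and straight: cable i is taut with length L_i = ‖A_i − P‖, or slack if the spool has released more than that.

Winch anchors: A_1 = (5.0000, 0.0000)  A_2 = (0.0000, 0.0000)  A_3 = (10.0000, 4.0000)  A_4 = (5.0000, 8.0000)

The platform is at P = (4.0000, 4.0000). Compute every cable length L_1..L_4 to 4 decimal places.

L_1 = √((5.0000−4.0000)² + (0.0000−4.0000)²) = 4.1231
L_2 = √((0.0000−4.0000)² + (0.0000−4.0000)²) = 5.6569
L_3 = √((10.0000−4.0000)² + (4.0000−4.0000)²) = 6.0000
L_4 = √((5.0000−4.0000)² + (8.0000−4.0000)²) = 4.1231

(4.1231, 5.6569, 6.0000, 4.1231)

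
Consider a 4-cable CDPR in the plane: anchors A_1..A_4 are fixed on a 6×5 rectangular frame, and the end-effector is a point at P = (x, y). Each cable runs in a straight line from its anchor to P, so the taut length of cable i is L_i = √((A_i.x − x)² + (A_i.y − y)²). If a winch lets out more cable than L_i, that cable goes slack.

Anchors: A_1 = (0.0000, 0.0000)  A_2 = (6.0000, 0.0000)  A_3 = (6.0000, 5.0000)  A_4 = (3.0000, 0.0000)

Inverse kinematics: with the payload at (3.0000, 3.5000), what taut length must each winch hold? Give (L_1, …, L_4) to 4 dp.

cable 1: Δx=-3.0000, Δy=-3.5000; L_1 = √(Δx²+Δy²) = 4.6098
cable 2: Δx=3.0000, Δy=-3.5000; L_2 = √(Δx²+Δy²) = 4.6098
cable 3: Δx=3.0000, Δy=1.5000; L_3 = √(Δx²+Δy²) = 3.3541
cable 4: Δx=0.0000, Δy=-3.5000; L_4 = √(Δx²+Δy²) = 3.5000

(4.6098, 4.6098, 3.3541, 3.5000)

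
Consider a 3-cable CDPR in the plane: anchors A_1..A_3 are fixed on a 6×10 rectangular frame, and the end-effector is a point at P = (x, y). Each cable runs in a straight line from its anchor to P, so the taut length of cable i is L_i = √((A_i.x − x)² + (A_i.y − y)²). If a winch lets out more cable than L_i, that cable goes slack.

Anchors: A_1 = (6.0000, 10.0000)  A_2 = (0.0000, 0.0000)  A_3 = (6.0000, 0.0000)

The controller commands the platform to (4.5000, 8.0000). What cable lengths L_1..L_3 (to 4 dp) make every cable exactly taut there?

cable 1: Δx=1.5000, Δy=2.0000; L_1 = √(Δx²+Δy²) = 2.5000
cable 2: Δx=-4.5000, Δy=-8.0000; L_2 = √(Δx²+Δy²) = 9.1788
cable 3: Δx=1.5000, Δy=-8.0000; L_3 = √(Δx²+Δy²) = 8.1394

(2.5000, 9.1788, 8.1394)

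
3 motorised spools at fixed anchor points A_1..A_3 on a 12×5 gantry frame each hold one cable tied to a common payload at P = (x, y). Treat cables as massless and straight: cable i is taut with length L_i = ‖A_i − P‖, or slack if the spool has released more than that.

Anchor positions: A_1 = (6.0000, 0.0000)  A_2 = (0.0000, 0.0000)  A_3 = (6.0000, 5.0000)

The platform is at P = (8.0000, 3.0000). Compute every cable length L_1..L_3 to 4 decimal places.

cable 1: Δx=-2.0000, Δy=-3.0000; L_1 = √(Δx²+Δy²) = 3.6056
cable 2: Δx=-8.0000, Δy=-3.0000; L_2 = √(Δx²+Δy²) = 8.5440
cable 3: Δx=-2.0000, Δy=2.0000; L_3 = √(Δx²+Δy²) = 2.8284

(3.6056, 8.5440, 2.8284)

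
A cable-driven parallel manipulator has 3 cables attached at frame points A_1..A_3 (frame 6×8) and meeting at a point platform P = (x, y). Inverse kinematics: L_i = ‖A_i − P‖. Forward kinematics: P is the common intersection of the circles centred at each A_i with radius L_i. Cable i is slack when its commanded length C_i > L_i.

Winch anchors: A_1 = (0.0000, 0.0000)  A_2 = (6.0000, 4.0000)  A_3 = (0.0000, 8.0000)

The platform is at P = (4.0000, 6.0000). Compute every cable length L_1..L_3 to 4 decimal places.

L_1: Δ = A_1−P = (-4.0000, -6.0000) → ‖Δ‖ = √52.0000 = 7.2111
L_2: Δ = A_2−P = (2.0000, -2.0000) → ‖Δ‖ = √8.0000 = 2.8284
L_3: Δ = A_3−P = (-4.0000, 2.0000) → ‖Δ‖ = √20.0000 = 4.4721

(7.2111, 2.8284, 4.4721)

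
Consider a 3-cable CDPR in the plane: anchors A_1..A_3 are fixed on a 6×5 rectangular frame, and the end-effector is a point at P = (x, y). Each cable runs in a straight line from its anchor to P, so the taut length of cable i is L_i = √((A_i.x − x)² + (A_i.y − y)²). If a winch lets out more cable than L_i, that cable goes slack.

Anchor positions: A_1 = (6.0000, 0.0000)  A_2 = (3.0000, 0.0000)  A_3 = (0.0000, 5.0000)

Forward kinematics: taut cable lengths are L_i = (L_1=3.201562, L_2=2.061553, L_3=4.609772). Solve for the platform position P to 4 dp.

(3.5000, 2.0000)

expand ‖A_i−P‖²=L_i² and subtract eq 1 (k_i ≔ ‖A_i‖²−L_i²)
k_1 = 36.0000+0.0000−10.2500 = 25.7500
eq1−eq2 → [6.0000  0.0000]·P = 21.0000
eq1−eq3 → [12.0000  -10.0000]·P = 22.0000
2×2 solve → P = (3.5000, 2.0000)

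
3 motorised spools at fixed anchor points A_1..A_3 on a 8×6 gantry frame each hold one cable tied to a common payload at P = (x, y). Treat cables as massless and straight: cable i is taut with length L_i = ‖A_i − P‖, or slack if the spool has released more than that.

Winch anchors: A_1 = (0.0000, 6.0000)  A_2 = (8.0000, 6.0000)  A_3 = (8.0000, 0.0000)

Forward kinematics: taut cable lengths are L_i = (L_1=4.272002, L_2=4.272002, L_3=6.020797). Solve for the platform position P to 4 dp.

each cable: (A_i−P)·(A_i−P) = L_i²; let q_i = ‖A_i‖²−L_i²
q_1 = 0.0000+36.0000−18.2500 = 17.7500
row 1: -16.0000x + 0.0000y = -64.0000  (q_2=81.7500)
row 2: -16.0000x + 12.0000y = -10.0000  (q_3=27.7500)
Cramer on rows 1–2 → x = 4.0000, y = 4.5000

(4.0000, 4.5000)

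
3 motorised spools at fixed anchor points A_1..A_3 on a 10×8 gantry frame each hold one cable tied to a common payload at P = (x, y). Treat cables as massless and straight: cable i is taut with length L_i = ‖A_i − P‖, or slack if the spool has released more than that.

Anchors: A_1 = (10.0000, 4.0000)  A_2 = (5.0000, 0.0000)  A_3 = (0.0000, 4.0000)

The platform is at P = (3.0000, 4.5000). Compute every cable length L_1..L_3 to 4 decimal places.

L_1: Δ = A_1−P = (7.0000, -0.5000) → ‖Δ‖ = √49.2500 = 7.0178
L_2: Δ = A_2−P = (2.0000, -4.5000) → ‖Δ‖ = √24.2500 = 4.9244
L_3: Δ = A_3−P = (-3.0000, -0.5000) → ‖Δ‖ = √9.2500 = 3.0414

(7.0178, 4.9244, 3.0414)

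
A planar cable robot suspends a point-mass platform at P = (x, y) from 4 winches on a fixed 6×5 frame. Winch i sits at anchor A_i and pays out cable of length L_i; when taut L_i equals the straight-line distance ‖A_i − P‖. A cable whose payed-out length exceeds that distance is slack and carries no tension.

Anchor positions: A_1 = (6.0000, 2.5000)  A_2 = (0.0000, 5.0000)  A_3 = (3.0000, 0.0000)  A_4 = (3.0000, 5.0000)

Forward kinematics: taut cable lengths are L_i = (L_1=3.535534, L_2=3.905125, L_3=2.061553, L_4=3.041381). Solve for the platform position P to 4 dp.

expand ‖A_i−P‖²=L_i² and subtract eq 1 (c_i ≔ ‖A_i‖²−L_i²)
c_1 = 36.0000+6.2500−12.5000 = 29.7500
eq1−eq2 → [12.0000  -5.0000]·P = 20.0000
eq1−eq3 → [6.0000  5.0000]·P = 25.0000
eq1−eq4 → [6.0000  -5.0000]·P = 5.0000
2×2 solve → P = (2.5000, 2.0000)
check cable 4: ‖A_4−P‖² = 9.2500 ≈ L_4² = 9.2500 ✓

(2.5000, 2.0000)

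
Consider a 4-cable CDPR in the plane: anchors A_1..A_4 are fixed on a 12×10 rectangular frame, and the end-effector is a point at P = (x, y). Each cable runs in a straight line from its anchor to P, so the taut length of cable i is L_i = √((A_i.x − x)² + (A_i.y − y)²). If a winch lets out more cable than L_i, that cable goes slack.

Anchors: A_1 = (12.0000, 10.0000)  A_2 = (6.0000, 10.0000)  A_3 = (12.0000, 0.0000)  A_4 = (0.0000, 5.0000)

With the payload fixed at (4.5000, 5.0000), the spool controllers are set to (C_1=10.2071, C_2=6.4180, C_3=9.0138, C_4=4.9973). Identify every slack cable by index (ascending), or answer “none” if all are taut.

i=1: geometric 9.0139 vs commanded 10.2071 ⇒ slack
i=2: geometric 5.2202 vs commanded 6.4180 ⇒ slack
i=3: geometric 9.0139 vs commanded 9.0138 ⇒ taut
i=4: geometric 4.5000 vs commanded 4.9973 ⇒ slack

1, 2, 4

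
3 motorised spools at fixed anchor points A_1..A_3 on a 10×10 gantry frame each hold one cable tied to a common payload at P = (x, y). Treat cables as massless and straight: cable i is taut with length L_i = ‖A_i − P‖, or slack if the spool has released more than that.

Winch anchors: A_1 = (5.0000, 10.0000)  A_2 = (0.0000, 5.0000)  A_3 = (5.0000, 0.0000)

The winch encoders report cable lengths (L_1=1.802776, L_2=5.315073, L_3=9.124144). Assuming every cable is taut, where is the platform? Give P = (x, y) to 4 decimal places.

circle eqns → linear via eq_j − eq_1; set q_j = A_j·A_j − L_j²
q_1 = 25.0000+100.0000−3.2500 = 121.7500
10.0000·x + 10.0000·y = q_1−q_2 = 125.0000
0.0000·x + 20.0000·y = q_1−q_3 = 180.0000
solve first two rows → x=3.5000, y=9.0000

(3.5000, 9.0000)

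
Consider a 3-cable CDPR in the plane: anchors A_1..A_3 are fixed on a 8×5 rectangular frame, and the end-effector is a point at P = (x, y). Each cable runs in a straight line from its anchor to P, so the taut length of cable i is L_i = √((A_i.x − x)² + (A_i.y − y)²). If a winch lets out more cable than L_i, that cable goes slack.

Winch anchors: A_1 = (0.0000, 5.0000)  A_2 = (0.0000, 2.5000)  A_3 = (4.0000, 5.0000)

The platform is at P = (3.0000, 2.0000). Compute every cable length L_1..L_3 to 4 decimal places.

L_1 = √((0.0000−3.0000)² + (5.0000−2.0000)²) = 4.2426
L_2 = √((0.0000−3.0000)² + (2.5000−2.0000)²) = 3.0414
L_3 = √((4.0000−3.0000)² + (5.0000−2.0000)²) = 3.1623

(4.2426, 3.0414, 3.1623)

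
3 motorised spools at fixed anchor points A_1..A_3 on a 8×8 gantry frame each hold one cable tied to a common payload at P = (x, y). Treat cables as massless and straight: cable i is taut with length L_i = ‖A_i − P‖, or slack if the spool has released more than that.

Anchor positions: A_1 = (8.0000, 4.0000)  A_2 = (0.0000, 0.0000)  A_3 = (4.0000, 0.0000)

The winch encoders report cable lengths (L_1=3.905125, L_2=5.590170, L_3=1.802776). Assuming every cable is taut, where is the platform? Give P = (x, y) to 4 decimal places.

each cable: (A_i−P)·(A_i−P) = L_i²; let q_i = ‖A_i‖²−L_i²
q_1 = 64.0000+16.0000−15.2500 = 64.7500
row 1: 16.0000x + 8.0000y = 96.0000  (q_2=-31.2500)
row 2: 8.0000x + 8.0000y = 52.0000  (q_3=12.7500)
Cramer on rows 1–2 → x = 5.5000, y = 1.0000

(5.5000, 1.0000)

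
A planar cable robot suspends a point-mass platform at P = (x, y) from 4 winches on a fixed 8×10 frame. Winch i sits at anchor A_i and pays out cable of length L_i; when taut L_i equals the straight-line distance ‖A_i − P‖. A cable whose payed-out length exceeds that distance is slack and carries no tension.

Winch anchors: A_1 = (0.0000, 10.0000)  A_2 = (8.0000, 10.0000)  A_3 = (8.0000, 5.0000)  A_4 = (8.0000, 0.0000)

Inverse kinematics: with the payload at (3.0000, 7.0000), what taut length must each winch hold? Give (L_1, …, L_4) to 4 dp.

L_1: Δ = A_1−P = (-3.0000, 3.0000) → ‖Δ‖ = √18.0000 = 4.2426
L_2: Δ = A_2−P = (5.0000, 3.0000) → ‖Δ‖ = √34.0000 = 5.8310
L_3: Δ = A_3−P = (5.0000, -2.0000) → ‖Δ‖ = √29.0000 = 5.3852
L_4: Δ = A_4−P = (5.0000, -7.0000) → ‖Δ‖ = √74.0000 = 8.6023

(4.2426, 5.8310, 5.3852, 8.6023)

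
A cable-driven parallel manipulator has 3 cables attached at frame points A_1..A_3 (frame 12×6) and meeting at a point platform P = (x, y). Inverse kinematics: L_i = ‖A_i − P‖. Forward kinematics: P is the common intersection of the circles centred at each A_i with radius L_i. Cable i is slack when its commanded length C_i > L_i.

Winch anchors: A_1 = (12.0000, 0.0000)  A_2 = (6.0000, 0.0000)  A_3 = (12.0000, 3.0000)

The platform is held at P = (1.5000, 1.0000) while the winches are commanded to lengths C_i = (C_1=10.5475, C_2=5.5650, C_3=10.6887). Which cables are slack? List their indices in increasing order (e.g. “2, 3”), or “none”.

cable 1: L_1 = ‖A_1−P‖ = 10.5475;  C_1 = 10.5475 → taut
cable 2: L_2 = ‖A_2−P‖ = 4.6098;  C_2 = 5.5650 → slack
cable 3: L_3 = ‖A_3−P‖ = 10.6888;  C_3 = 10.6887 → taut

2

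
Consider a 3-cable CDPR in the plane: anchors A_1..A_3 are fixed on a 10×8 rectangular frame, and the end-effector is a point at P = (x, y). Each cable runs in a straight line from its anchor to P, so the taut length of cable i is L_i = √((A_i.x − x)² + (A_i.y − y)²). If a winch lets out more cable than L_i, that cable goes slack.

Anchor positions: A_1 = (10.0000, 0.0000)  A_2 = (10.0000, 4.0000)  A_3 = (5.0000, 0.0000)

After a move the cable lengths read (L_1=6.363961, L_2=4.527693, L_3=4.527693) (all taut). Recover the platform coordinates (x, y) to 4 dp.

circle eqns → linear via eq_j − eq_1; set c_j = A_j·A_j − L_j²
c_1 = 100.0000+0.0000−40.5000 = 59.5000
0.0000·x − 8.0000·y = c_1−c_2 = -36.0000
10.0000·x + 0.0000·y = c_1−c_3 = 55.0000
solve first two rows → x=5.5000, y=4.5000

(5.5000, 4.5000)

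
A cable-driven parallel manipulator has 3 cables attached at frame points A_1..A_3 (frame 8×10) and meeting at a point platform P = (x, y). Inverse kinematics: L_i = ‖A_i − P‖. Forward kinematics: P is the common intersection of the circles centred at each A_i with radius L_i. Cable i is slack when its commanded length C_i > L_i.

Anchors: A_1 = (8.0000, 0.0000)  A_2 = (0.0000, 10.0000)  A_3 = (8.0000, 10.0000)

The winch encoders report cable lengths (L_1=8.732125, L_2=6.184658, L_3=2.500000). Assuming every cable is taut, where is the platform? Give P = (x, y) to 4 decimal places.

(6.0000, 8.5000)

expand ‖A_i−P‖²=L_i² and subtract eq 1 (k_i ≔ ‖A_i‖²−L_i²)
k_1 = 64.0000+0.0000−76.2500 = -12.2500
eq1−eq2 → [16.0000  -20.0000]·P = -74.0000
eq1−eq3 → [0.0000  -20.0000]·P = -170.0000
2×2 solve → P = (6.0000, 8.5000)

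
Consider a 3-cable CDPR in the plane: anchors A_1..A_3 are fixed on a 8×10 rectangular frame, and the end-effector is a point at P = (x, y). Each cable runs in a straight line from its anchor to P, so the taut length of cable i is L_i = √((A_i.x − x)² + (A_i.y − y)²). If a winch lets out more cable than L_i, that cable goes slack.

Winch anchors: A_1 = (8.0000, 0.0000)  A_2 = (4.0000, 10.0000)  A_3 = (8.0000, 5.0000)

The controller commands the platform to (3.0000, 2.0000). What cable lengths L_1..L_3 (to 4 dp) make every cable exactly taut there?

L_1 = √((8.0000−3.0000)² + (0.0000−2.0000)²) = 5.3852
L_2 = √((4.0000−3.0000)² + (10.0000−2.0000)²) = 8.0623
L_3 = √((8.0000−3.0000)² + (5.0000−2.0000)²) = 5.8310

(5.3852, 8.0623, 5.8310)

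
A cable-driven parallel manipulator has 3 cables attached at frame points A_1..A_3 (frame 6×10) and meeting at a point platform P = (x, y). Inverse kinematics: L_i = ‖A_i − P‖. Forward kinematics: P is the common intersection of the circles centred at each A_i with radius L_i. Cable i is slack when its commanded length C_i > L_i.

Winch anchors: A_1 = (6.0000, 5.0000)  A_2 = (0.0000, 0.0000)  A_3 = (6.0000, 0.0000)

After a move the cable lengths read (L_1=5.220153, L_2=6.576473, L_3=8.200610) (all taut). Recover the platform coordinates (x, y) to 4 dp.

(1.0000, 6.5000)

each cable: (A_i−P)·(A_i−P) = L_i²; let c_i = ‖A_i‖²−L_i²
c_1 = 36.0000+25.0000−27.2500 = 33.7500
row 1: 12.0000x + 10.0000y = 77.0000  (c_2=-43.2500)
row 2: 0.0000x + 10.0000y = 65.0000  (c_3=-31.2500)
Cramer on rows 1–2 → x = 1.0000, y = 6.5000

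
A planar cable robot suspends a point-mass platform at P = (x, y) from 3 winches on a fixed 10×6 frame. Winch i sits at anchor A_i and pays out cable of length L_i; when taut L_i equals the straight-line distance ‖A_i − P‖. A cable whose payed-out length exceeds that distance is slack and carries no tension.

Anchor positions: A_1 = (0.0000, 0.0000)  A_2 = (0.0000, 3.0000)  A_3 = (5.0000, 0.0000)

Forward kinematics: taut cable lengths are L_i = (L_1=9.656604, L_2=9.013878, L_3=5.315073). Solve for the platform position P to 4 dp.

expand ‖A_i−P‖²=L_i² and subtract eq 1 (q_i ≔ ‖A_i‖²−L_i²)
q_1 = 0.0000+0.0000−93.2500 = -93.2500
eq1−eq2 → [0.0000  -6.0000]·P = -21.0000
eq1−eq3 → [-10.0000  0.0000]·P = -90.0000
2×2 solve → P = (9.0000, 3.5000)

(9.0000, 3.5000)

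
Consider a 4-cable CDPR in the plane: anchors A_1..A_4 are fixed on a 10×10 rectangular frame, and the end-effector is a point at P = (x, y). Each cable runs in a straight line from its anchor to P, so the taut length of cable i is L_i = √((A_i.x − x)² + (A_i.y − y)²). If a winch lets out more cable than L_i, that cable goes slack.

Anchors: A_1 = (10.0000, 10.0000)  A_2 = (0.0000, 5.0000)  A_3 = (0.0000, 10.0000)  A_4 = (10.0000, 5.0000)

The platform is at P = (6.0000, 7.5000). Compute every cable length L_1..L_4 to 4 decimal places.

(4.7170, 6.5000, 6.5000, 4.7170)

cable 1: Δx=4.0000, Δy=2.5000; L_1 = √(Δx²+Δy²) = 4.7170
cable 2: Δx=-6.0000, Δy=-2.5000; L_2 = √(Δx²+Δy²) = 6.5000
cable 3: Δx=-6.0000, Δy=2.5000; L_3 = √(Δx²+Δy²) = 6.5000
cable 4: Δx=4.0000, Δy=-2.5000; L_4 = √(Δx²+Δy²) = 4.7170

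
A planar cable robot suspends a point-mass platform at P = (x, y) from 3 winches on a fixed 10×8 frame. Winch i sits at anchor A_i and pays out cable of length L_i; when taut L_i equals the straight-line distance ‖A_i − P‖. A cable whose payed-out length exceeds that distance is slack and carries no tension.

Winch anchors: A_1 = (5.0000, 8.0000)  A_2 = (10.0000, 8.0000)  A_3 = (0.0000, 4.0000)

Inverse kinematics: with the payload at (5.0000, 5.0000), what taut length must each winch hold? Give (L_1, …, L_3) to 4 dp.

(3.0000, 5.8310, 5.0990)

L_1 = √((5.0000−5.0000)² + (8.0000−5.0000)²) = 3.0000
L_2 = √((10.0000−5.0000)² + (8.0000−5.0000)²) = 5.8310
L_3 = √((0.0000−5.0000)² + (4.0000−5.0000)²) = 5.0990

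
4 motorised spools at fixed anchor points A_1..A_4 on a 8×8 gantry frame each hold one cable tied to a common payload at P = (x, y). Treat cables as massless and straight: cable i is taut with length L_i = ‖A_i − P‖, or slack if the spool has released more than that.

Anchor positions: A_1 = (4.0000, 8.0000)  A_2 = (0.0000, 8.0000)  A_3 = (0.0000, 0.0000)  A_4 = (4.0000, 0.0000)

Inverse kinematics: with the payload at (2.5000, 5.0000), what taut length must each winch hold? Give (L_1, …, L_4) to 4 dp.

L_1 = √((4.0000−2.5000)² + (8.0000−5.0000)²) = 3.3541
L_2 = √((0.0000−2.5000)² + (8.0000−5.0000)²) = 3.9051
L_3 = √((0.0000−2.5000)² + (0.0000−5.0000)²) = 5.5902
L_4 = √((4.0000−2.5000)² + (0.0000−5.0000)²) = 5.2202

(3.3541, 3.9051, 5.5902, 5.2202)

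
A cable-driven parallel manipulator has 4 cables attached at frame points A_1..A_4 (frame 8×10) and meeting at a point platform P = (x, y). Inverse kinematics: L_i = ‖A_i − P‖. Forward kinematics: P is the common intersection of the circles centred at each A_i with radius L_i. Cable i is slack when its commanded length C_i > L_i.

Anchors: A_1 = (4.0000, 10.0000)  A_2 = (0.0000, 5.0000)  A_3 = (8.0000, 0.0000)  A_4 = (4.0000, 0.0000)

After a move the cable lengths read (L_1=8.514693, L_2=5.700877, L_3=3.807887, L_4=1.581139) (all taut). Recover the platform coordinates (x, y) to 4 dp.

expand ‖A_i−P‖²=L_i² and subtract eq 1 (k_i ≔ ‖A_i‖²−L_i²)
k_1 = 16.0000+100.0000−72.5000 = 43.5000
eq1−eq2 → [8.0000  10.0000]·P = 51.0000
eq1−eq3 → [-8.0000  20.0000]·P = -6.0000
eq1−eq4 → [0.0000  20.0000]·P = 30.0000
2×2 solve → P = (4.5000, 1.5000)
check cable 4: ‖A_4−P‖² = 2.5000 ≈ L_4² = 2.5000 ✓

(4.5000, 1.5000)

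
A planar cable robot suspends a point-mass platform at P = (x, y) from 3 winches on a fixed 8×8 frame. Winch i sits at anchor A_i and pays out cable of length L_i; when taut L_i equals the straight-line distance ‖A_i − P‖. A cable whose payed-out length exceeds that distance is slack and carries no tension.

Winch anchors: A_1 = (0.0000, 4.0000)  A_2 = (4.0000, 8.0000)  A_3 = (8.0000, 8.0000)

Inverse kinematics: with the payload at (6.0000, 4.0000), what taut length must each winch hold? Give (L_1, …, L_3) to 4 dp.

cable 1: Δx=-6.0000, Δy=0.0000; L_1 = √(Δx²+Δy²) = 6.0000
cable 2: Δx=-2.0000, Δy=4.0000; L_2 = √(Δx²+Δy²) = 4.4721
cable 3: Δx=2.0000, Δy=4.0000; L_3 = √(Δx²+Δy²) = 4.4721

(6.0000, 4.4721, 4.4721)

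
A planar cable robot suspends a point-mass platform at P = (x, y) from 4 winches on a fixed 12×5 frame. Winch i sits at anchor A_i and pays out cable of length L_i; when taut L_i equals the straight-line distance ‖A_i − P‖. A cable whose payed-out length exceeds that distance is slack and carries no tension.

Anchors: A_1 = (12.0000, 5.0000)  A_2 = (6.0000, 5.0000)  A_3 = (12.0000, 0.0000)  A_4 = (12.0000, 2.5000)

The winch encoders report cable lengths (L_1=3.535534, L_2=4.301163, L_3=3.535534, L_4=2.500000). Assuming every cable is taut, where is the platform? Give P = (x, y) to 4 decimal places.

(9.5000, 2.5000)

expand ‖A_i−P‖²=L_i² and subtract eq 1 (k_i ≔ ‖A_i‖²−L_i²)
k_1 = 144.0000+25.0000−12.5000 = 156.5000
eq1−eq2 → [12.0000  0.0000]·P = 114.0000
eq1−eq3 → [0.0000  10.0000]·P = 25.0000
eq1−eq4 → [0.0000  5.0000]·P = 12.5000
2×2 solve → P = (9.5000, 2.5000)
check cable 4: ‖A_4−P‖² = 6.2500 ≈ L_4² = 6.2500 ✓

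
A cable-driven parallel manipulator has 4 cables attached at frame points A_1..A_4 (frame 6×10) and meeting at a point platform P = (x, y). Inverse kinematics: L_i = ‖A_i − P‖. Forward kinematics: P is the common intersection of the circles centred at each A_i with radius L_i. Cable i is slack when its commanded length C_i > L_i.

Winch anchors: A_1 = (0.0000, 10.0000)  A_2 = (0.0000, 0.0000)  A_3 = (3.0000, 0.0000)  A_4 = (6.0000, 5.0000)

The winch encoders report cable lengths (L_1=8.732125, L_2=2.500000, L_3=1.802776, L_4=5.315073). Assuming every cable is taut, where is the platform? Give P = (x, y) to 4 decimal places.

circle eqns → linear via eq_j − eq_1; set q_j = A_j·A_j − L_j²
q_1 = 0.0000+100.0000−76.2500 = 23.7500
0.0000·x + 20.0000·y = q_1−q_2 = 30.0000
-6.0000·x + 20.0000·y = q_1−q_3 = 18.0000
-12.0000·x + 10.0000·y = q_1−q_4 = -9.0000
solve first two rows → x=2.0000, y=1.5000
check cable 4: ‖A_4−P‖² = 28.2500 ≈ L_4² = 28.2500 ✓

(2.0000, 1.5000)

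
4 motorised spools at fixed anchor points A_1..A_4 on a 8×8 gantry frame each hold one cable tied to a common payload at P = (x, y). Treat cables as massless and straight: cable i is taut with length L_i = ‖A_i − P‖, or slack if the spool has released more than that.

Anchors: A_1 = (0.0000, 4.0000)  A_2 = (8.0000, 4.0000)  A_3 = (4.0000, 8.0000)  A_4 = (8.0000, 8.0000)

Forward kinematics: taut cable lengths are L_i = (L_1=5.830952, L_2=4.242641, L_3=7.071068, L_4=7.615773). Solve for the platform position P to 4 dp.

(5.0000, 1.0000)

each cable: (A_i−P)·(A_i−P) = L_i²; let q_i = ‖A_i‖²−L_i²
q_1 = 0.0000+16.0000−34.0000 = -18.0000
row 1: -16.0000x + 0.0000y = -80.0000  (q_2=62.0000)
row 2: -8.0000x − 8.0000y = -48.0000  (q_3=30.0000)
row 3: -16.0000x − 8.0000y = -88.0000  (q_4=70.0000)
Cramer on rows 1–2 → x = 5.0000, y = 1.0000
check cable 4: ‖A_4−P‖² = 58.0000 ≈ L_4² = 58.0000 ✓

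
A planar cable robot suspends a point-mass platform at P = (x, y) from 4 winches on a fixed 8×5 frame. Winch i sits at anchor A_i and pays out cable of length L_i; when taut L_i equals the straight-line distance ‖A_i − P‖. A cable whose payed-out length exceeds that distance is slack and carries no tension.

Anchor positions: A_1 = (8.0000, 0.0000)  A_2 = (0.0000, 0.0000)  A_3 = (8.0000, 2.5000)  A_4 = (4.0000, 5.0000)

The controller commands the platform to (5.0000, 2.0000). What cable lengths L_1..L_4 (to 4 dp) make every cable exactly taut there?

L_1: Δ = A_1−P = (3.0000, -2.0000) → ‖Δ‖ = √13.0000 = 3.6056
L_2: Δ = A_2−P = (-5.0000, -2.0000) → ‖Δ‖ = √29.0000 = 5.3852
L_3: Δ = A_3−P = (3.0000, 0.5000) → ‖Δ‖ = √9.2500 = 3.0414
L_4: Δ = A_4−P = (-1.0000, 3.0000) → ‖Δ‖ = √10.0000 = 3.1623

(3.6056, 5.3852, 3.0414, 3.1623)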